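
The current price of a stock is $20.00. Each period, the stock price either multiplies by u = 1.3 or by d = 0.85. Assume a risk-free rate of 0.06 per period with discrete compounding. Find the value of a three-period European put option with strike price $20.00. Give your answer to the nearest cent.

$1.39

Risk-neutral probability p = (1 + 0.06 − 0.85)/(1.3 − 0.85) = 0.2100/0.4500 = 0.4667
Terminal stock prices: S_uuu = 43.94, S_uud = 28.73, S_udd = 18.78, S_ddd = 12.28
Terminal payoffs (K − S): max(-23.94, 0) = 0, max(-8.73, 0) = 0, max(1.215, 0) = 1.215, max(7.718, 0) = 7.718
Node uu (S = 33.8): V_uu = 1/1.06·[0.4667·0.0000 + 0.5333·0.0000] = 0.0000
Node ud (S = 22.1): V_ud = 1/1.06·[0.4667·0.0000 + 0.5333·1.2150] = 0.6113
Node dd (S = 14.45): V_dd = 1/1.06·[0.4667·1.2150 + 0.5333·7.7175] = 4.4179
Node u (S = 26): V_u = 1/1.06·[0.4667·0.0000 + 0.5333·0.6113] = 0.3076
Node d (S = 17): V_d = 1/1.06·[0.4667·0.6113 + 0.5333·4.4179] = 2.4920
Node 0 (S = 20): V_0 = 1/1.06·[0.4667·0.3076 + 0.5333·2.4920] = 1.3892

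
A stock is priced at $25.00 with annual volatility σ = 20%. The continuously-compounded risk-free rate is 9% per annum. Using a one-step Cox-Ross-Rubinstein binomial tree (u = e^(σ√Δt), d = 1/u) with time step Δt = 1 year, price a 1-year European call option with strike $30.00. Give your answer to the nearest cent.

CRR parameters: u = e^(σ√Δt) = e^(0.2·√1) = 1.2214, d = 1/u = 0.8187
Per-period rate: rΔt = 0.09·1 = 0.09, so R = e^0.09 = 1.0942
Risk-neutral probability p = (e^0.09 − 0.8187)/(1.2214 − 0.8187) = 0.2754/0.4027 = 0.6840
Terminal stock prices: S_u = 30.54, S_d = 20.47
Terminal payoffs (S − K): max(0.5351, 0) = 0.5351, max(-9.532, 0) = 0
Node 0 (S = 25): V_0 = e^(−0.09)·[0.6840·0.5351 + 0.3160·0.0000] = 0.3345

$0.33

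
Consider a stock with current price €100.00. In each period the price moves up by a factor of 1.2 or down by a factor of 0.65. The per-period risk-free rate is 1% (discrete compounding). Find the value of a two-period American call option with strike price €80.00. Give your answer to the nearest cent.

€26.88

Risk-neutral probability p = (1 + 0.01 − 0.65)/(1.2 − 0.65) = 0.3600/0.5500 = 0.6545
Terminal stock prices: S_uu = 144, S_ud = 78, S_dd = 42.25
Terminal payoffs (S − K): max(64, 0) = 64, max(-2, 0) = 0, max(-37.75, 0) = 0
Node u (S = 120): continuation = 1/1.01·[0.6545·64.0000 + 0.3455·0.0000] = 41.4761; exercise value = 40.0000 ≤ continuation, so V_u = 41.4761
Node d (S = 65): continuation = 1/1.01·[0.6545·0.0000 + 0.3455·0.0000] = 0.0000; exercise value = 0.0000 ≤ continuation, so V_d = 0.0000
Node 0 (S = 100): continuation = 1/1.01·[0.6545·41.4761 + 0.3455·0.0000] = 26.8792; exercise value = 20.0000 ≤ continuation, so V_0 = 26.8792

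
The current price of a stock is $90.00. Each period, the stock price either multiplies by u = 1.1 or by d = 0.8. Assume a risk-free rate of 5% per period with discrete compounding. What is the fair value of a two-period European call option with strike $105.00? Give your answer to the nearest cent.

$2.46

Risk-neutral probability p = (1 + 0.05 − 0.8)/(1.1 − 0.8) = 0.2500/0.3000 = 0.8333
Terminal stock prices: S_uu = 108.9, S_ud = 79.2, S_dd = 57.6
Terminal payoffs (S − K): max(3.9, 0) = 3.9, max(-25.8, 0) = 0, max(-47.4, 0) = 0
Node u (S = 99): V_u = 1/1.05·[0.8333·3.9000 + 0.1667·0.0000] = 3.0952
Node d (S = 72): V_d = 1/1.05·[0.8333·0.0000 + 0.1667·0.0000] = 0.0000
Node 0 (S = 90): V_0 = 1/1.05·[0.8333·3.0952 + 0.1667·0.0000] = 2.4565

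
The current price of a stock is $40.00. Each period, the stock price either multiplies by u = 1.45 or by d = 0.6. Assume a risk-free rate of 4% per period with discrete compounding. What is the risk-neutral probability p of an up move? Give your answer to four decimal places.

p = 0.5176

Risk-neutral probability p = (1 + 0.04 − 0.6)/(1.45 − 0.6) = 0.4400/0.8500 = 0.5176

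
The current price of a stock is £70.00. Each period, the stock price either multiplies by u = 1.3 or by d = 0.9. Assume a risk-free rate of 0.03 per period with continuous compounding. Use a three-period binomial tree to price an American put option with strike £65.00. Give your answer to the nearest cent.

£3.91

Risk-neutral probability p = (e^0.03 − 0.9)/(1.3 − 0.9) = 0.1305/0.4000 = 0.3261
Terminal stock prices: S_uuu = 153.8, S_uud = 106.5, S_udd = 73.71, S_ddd = 51.03
Terminal payoffs (K − S): max(-88.79, 0) = 0, max(-41.47, 0) = 0, max(-8.71, 0) = 0, max(13.97, 0) = 13.97
Node uu (S = 118.3): continuation = e^(−0.03)·[0.3261·0.0000 + 0.6739·0.0000] = 0.0000; exercise value = 0.0000 ≤ continuation, so V_uu = 0.0000
Node ud (S = 81.9): continuation = e^(−0.03)·[0.3261·0.0000 + 0.6739·0.0000] = 0.0000; exercise value = 0.0000 ≤ continuation, so V_ud = 0.0000
Node dd (S = 56.7): continuation = e^(−0.03)·[0.3261·0.0000 + 0.6739·13.9700] = 9.1357; exercise value = 8.3000 ≤ continuation, so V_dd = 9.1357
Node u (S = 91): continuation = e^(−0.03)·[0.3261·0.0000 + 0.6739·0.0000] = 0.0000; exercise value = 0.0000 ≤ continuation, so V_u = 0.0000
Node d (S = 63): continuation = e^(−0.03)·[0.3261·0.0000 + 0.6739·9.1357] = 5.9742; exercise value = 2.0000 ≤ continuation, so V_d = 5.9742
Node 0 (S = 70): continuation = e^(−0.03)·[0.3261·0.0000 + 0.6739·5.9742] = 3.9068; exercise value = 0.0000 ≤ continuation, so V_0 = 3.9068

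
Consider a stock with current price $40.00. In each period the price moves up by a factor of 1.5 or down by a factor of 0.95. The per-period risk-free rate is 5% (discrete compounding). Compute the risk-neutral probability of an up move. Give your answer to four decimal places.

p = 0.1818

Risk-neutral probability p = (1 + 0.05 − 0.95)/(1.5 − 0.95) = 0.1000/0.5500 = 0.1818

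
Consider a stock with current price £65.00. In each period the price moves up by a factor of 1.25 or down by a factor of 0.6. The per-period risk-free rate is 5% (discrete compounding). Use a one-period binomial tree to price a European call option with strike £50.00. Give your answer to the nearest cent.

£20.60

Risk-neutral probability p = (1 + 0.05 − 0.6)/(1.25 − 0.6) = 0.4500/0.6500 = 0.6923
Terminal stock prices: S_u = 81.25, S_d = 39
Terminal payoffs (S − K): max(31.25, 0) = 31.25, max(-11, 0) = 0
Node 0 (S = 65): V_0 = 1/1.05·[0.6923·31.2500 + 0.3077·0.0000] = 20.6044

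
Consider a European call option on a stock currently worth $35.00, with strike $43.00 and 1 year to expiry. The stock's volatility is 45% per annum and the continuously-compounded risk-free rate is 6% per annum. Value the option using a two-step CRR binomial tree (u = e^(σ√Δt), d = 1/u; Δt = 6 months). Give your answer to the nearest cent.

$4.78

CRR parameters: u = e^(σ√Δt) = e^(0.45·√0.5) = 1.3746, d = 1/u = 0.7275
Per-period rate: rΔt = 0.06·0.5 = 0.03, so R = e^0.03 = 1.0305
Risk-neutral probability p = (e^0.03 − 0.7275)/(1.3746 − 0.7275) = 0.3030/0.6472 = 0.4682
Terminal stock prices: S_uu = 66.14, S_ud = 35, S_dd = 18.52
Terminal payoffs (S − K): max(23.14, 0) = 23.14, max(-8, 0) = 0, max(-24.48, 0) = 0
Node u (S = 48.11): V_u = e^(−0.03)·[0.4682·23.1380 + 0.5318·0.0000] = 10.5124
Node d (S = 25.46): V_d = e^(−0.03)·[0.4682·0.0000 + 0.5318·0.0000] = 0.0000
Node 0 (S = 35): V_0 = e^(−0.03)·[0.4682·10.5124 + 0.5318·0.0000] = 4.7762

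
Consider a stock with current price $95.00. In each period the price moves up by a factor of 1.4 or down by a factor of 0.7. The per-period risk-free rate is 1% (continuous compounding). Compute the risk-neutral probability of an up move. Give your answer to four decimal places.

Risk-neutral probability p = (e^0.01 − 0.7)/(1.4 − 0.7) = 0.3101/0.7000 = 0.4429

p = 0.4429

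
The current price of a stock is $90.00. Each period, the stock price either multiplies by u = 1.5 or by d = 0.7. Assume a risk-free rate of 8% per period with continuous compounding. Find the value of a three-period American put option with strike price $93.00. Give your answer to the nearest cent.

Risk-neutral probability p = (e^0.08 − 0.7)/(1.5 − 0.7) = 0.3833/0.8000 = 0.4791
Terminal stock prices: S_uuu = 303.8, S_uud = 141.8, S_udd = 66.15, S_ddd = 30.87
Terminal payoffs (K − S): max(-210.8, 0) = 0, max(-48.75, 0) = 0, max(26.85, 0) = 26.85, max(62.13, 0) = 62.13
Node uu (S = 202.5): continuation = e^(−0.08)·[0.4791·0.0000 + 0.5209·0.0000] = 0.0000; exercise value = 0.0000 ≤ continuation, so V_uu = 0.0000
Node ud (S = 94.5): continuation = e^(−0.08)·[0.4791·0.0000 + 0.5209·26.8500] = 12.9106; exercise value = 0.0000 ≤ continuation, so V_ud = 12.9106
Node dd (S = 44.1): continuation = e^(−0.08)·[0.4791·26.8500 + 0.5209·62.1300] = 41.7498; exercise value = 48.9000 > continuation, so V_dd = 48.9000 (exercise)
Node u (S = 135): continuation = e^(−0.08)·[0.4791·0.0000 + 0.5209·12.9106] = 6.2080; exercise value = 0.0000 ≤ continuation, so V_u = 6.2080
Node d (S = 63): continuation = e^(−0.08)·[0.4791·12.9106 + 0.5209·48.9000] = 29.2233; exercise value = 30.0000 > continuation, so V_d = 30.0000 (exercise)
Node 0 (S = 90): continuation = e^(−0.08)·[0.4791·6.2080 + 0.5209·30.0000] = 17.1709; exercise value = 3.0000 ≤ continuation, so V_0 = 17.1709

$17.17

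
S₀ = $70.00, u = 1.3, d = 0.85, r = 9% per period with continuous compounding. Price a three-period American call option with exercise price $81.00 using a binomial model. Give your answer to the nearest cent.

Risk-neutral probability p = (e^0.09 − 0.85)/(1.3 − 0.85) = 0.2442/0.4500 = 0.5426
Terminal stock prices: S_uuu = 153.8, S_uud = 100.6, S_udd = 65.75, S_ddd = 42.99
Terminal payoffs (S − K): max(72.79, 0) = 72.79, max(19.56, 0) = 19.56, max(-15.25, 0) = 0, max(-38.01, 0) = 0
Node uu (S = 118.3): continuation = e^(−0.09)·[0.5426·72.7900 + 0.4574·19.5550] = 44.2716; exercise value = 37.3000 ≤ continuation, so V_uu = 44.2716
Node ud (S = 77.35): continuation = e^(−0.09)·[0.5426·19.5550 + 0.4574·0.0000] = 9.6975; exercise value = 0.0000 ≤ continuation, so V_ud = 9.6975
Node dd (S = 50.57): continuation = e^(−0.09)·[0.5426·0.0000 + 0.4574·0.0000] = 0.0000; exercise value = 0.0000 ≤ continuation, so V_dd = 0.0000
Node u (S = 91): continuation = e^(−0.09)·[0.5426·44.2716 + 0.4574·9.6975] = 26.0084; exercise value = 10.0000 ≤ continuation, so V_u = 26.0084
Node d (S = 59.5): continuation = e^(−0.09)·[0.5426·9.6975 + 0.4574·0.0000] = 4.8091; exercise value = 0.0000 ≤ continuation, so V_d = 4.8091
Node 0 (S = 70): continuation = e^(−0.09)·[0.5426·26.0084 + 0.4574·4.8091] = 14.9081; exercise value = 0.0000 ≤ continuation, so V_0 = 14.9081

$14.91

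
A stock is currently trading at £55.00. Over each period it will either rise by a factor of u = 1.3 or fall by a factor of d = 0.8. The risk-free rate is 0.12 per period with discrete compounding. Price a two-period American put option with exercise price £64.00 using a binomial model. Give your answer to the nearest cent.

Risk-neutral probability p = (1 + 0.12 − 0.8)/(1.3 − 0.8) = 0.3200/0.5000 = 0.6400
Terminal stock prices: S_uu = 92.95, S_ud = 57.2, S_dd = 35.2
Terminal payoffs (K − S): max(-28.95, 0) = 0, max(6.8, 0) = 6.8, max(28.8, 0) = 28.8
Node u (S = 71.5): continuation = 1/1.12·[0.6400·0.0000 + 0.3600·6.8000] = 2.1857; exercise value = 0.0000 ≤ continuation, so V_u = 2.1857
Node d (S = 44): continuation = 1/1.12·[0.6400·6.8000 + 0.3600·28.8000] = 13.1429; exercise value = 20.0000 > continuation, so V_d = 20.0000 (exercise)
Node 0 (S = 55): continuation = 1/1.12·[0.6400·2.1857 + 0.3600·20.0000] = 7.6776; exercise value = 9.0000 > continuation, so V_0 = 9.0000 (exercise)

£9.00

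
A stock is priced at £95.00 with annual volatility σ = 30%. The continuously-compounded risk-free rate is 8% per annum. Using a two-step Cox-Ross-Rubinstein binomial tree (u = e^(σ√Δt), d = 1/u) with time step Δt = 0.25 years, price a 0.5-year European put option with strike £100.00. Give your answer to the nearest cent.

CRR parameters: u = e^(σ√Δt) = e^(0.3·√0.25) = 1.1618, d = 1/u = 0.8607
Per-period rate: rΔt = 0.08·0.25 = 0.02, so R = e^0.02 = 1.0202
Risk-neutral probability p = (e^0.02 − 0.8607)/(1.1618 − 0.8607) = 0.1595/0.3011 = 0.5297
Terminal stock prices: S_uu = 128.2, S_ud = 95, S_dd = 70.38
Terminal payoffs (K − S): max(-28.24, 0) = 0, max(5, 0) = 5, max(29.62, 0) = 29.62
Node u (S = 110.4): V_u = e^(−0.02)·[0.5297·0.0000 + 0.4703·5.0000] = 2.3052
Node d (S = 81.77): V_d = e^(−0.02)·[0.5297·5.0000 + 0.4703·29.6223] = 16.2526
Node 0 (S = 95): V_0 = e^(−0.02)·[0.5297·2.3052 + 0.4703·16.2526] = 8.6897

£8.69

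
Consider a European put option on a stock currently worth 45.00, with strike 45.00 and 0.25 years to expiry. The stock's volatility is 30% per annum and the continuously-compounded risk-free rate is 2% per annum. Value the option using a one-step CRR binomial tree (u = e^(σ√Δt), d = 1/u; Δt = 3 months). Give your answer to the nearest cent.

CRR parameters: u = e^(σ√Δt) = e^(0.3·√0.25) = 1.1618, d = 1/u = 0.8607
Per-period rate: rΔt = 0.02·0.25 = 0.005, so R = e^0.005 = 1.0050
Risk-neutral probability p = (e^0.005 − 0.8607)/(1.1618 − 0.8607) = 0.1443/0.3011 = 0.4792
Terminal stock prices: S_u = 52.28, S_d = 38.73
Terminal payoffs (K − S): max(-7.283, 0) = 0, max(6.268, 0) = 6.268
Node 0 (S = 45): V_0 = e^(−0.005)·[0.4792·0.0000 + 0.5208·6.2681] = 3.2481

3.25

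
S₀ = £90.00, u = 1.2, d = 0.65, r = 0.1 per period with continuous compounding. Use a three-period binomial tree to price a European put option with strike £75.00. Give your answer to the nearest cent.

Risk-neutral probability p = (e^0.1 − 0.65)/(1.2 − 0.65) = 0.4552/0.5500 = 0.8276
Terminal stock prices: S_uuu = 155.5, S_uud = 84.24, S_udd = 45.63, S_ddd = 24.72
Terminal payoffs (K − S): max(-80.52, 0) = 0, max(-9.24, 0) = 0, max(29.37, 0) = 29.37, max(50.28, 0) = 50.28
Node uu (S = 129.6): V_uu = e^(−0.1)·[0.8276·0.0000 + 0.1724·0.0000] = 0.0000
Node ud (S = 70.2): V_ud = e^(−0.1)·[0.8276·0.0000 + 0.1724·29.3700] = 4.5820
Node dd (S = 38.03): V_dd = e^(−0.1)·[0.8276·29.3700 + 0.1724·50.2837] = 29.8378
Node u (S = 108): V_u = e^(−0.1)·[0.8276·0.0000 + 0.1724·4.5820] = 0.7148
Node d (S = 58.5): V_d = e^(−0.1)·[0.8276·4.5820 + 0.1724·29.8378] = 8.0861
Node 0 (S = 90): V_0 = e^(−0.1)·[0.8276·0.7148 + 0.1724·8.0861] = 1.7968

£1.80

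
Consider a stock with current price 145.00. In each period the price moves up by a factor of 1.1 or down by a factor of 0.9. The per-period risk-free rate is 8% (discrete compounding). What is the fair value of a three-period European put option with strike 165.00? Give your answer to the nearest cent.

Risk-neutral probability p = (1 + 0.08 − 0.9)/(1.1 − 0.9) = 0.1800/0.2000 = 0.9000
Terminal stock prices: S_uuu = 193, S_uud = 157.9, S_udd = 129.2, S_ddd = 105.7
Terminal payoffs (K − S): max(-28, 0) = 0, max(7.095, 0) = 7.095, max(35.8, 0) = 35.8, max(59.29, 0) = 59.29
Node uu (S = 175.5): V_uu = 1/1.08·[0.9000·0.0000 + 0.1000·7.0950] = 0.6569
Node ud (S = 143.6): V_ud = 1/1.08·[0.9000·7.0950 + 0.1000·35.8050] = 9.2278
Node dd (S = 117.5): V_dd = 1/1.08·[0.9000·35.8050 + 0.1000·59.2950] = 35.3278
Node u (S = 159.5): V_u = 1/1.08·[0.9000·0.6569 + 0.1000·9.2278] = 1.4019
Node d (S = 130.5): V_d = 1/1.08·[0.9000·9.2278 + 0.1000·35.3278] = 10.9609
Node 0 (S = 145): V_0 = 1/1.08·[0.9000·1.4019 + 0.1000·10.9609] = 2.1831

2.18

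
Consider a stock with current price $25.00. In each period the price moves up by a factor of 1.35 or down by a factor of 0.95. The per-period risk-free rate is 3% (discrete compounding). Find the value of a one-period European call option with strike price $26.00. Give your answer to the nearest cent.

$1.50

Risk-neutral probability p = (1 + 0.03 − 0.95)/(1.35 − 0.95) = 0.0800/0.4000 = 0.2000
Terminal stock prices: S_u = 33.75, S_d = 23.75
Terminal payoffs (S − K): max(7.75, 0) = 7.75, max(-2.25, 0) = 0
Node 0 (S = 25): V_0 = 1/1.03·[0.2000·7.7500 + 0.8000·0.0000] = 1.5049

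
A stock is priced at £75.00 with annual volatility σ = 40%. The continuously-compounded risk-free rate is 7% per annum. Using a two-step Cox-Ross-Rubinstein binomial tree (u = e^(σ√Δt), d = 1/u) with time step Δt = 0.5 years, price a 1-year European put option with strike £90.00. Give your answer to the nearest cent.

CRR parameters: u = e^(σ√Δt) = e^(0.4·√0.5) = 1.3269, d = 1/u = 0.7536
Per-period rate: rΔt = 0.07·0.5 = 0.035, so R = e^0.035 = 1.0356
Risk-neutral probability p = (e^0.035 − 0.7536)/(1.3269 − 0.7536) = 0.2820/0.5733 = 0.4919
Terminal stock prices: S_uu = 132, S_ud = 75, S_dd = 42.6
Terminal payoffs (K − S): max(-42.05, 0) = 0, max(15, 0) = 15, max(47.4, 0) = 47.4
Node u (S = 99.52): V_u = e^(−0.035)·[0.4919·0.0000 + 0.5081·15.0000] = 7.3595
Node d (S = 56.52): V_d = e^(−0.035)·[0.4919·15.0000 + 0.5081·47.4022] = 30.3816
Node 0 (S = 75): V_0 = e^(−0.035)·[0.4919·7.3595 + 0.5081·30.3816] = 18.4017

£18.40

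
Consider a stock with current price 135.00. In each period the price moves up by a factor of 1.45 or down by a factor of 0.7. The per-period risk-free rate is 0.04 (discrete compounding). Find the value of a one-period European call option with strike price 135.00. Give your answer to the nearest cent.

26.48

Risk-neutral probability p = (1 + 0.04 − 0.7)/(1.45 − 0.7) = 0.3400/0.7500 = 0.4533
Terminal stock prices: S_u = 195.8, S_d = 94.5
Terminal payoffs (S − K): max(60.75, 0) = 60.75, max(-40.5, 0) = 0
Node 0 (S = 135): V_0 = 1/1.04·[0.4533·60.7500 + 0.5467·0.0000] = 26.4808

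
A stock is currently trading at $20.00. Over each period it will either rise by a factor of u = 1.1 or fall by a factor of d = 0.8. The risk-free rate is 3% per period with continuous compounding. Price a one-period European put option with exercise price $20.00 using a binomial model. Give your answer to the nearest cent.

$0.90

Risk-neutral probability p = (e^0.03 − 0.8)/(1.1 − 0.8) = 0.2305/0.3000 = 0.7682
Terminal stock prices: S_u = 22, S_d = 16
Terminal payoffs (K − S): max(-2, 0) = 0, max(4, 0) = 4
Node 0 (S = 20): V_0 = e^(−0.03)·[0.7682·0.0000 + 0.2318·4.0000] = 0.8999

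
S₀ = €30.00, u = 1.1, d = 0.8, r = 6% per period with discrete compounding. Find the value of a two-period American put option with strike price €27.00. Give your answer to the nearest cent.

Risk-neutral probability p = (1 + 0.06 − 0.8)/(1.1 − 0.8) = 0.2600/0.3000 = 0.8667
Terminal stock prices: S_uu = 36.3, S_ud = 26.4, S_dd = 19.2
Terminal payoffs (K − S): max(-9.3, 0) = 0, max(0.6, 0) = 0.6, max(7.8, 0) = 7.8
Node u (S = 33): continuation = 1/1.06·[0.8667·0.0000 + 0.1333·0.6000] = 0.0755; exercise value = 0.0000 ≤ continuation, so V_u = 0.0755
Node d (S = 24): continuation = 1/1.06·[0.8667·0.6000 + 0.1333·7.8000] = 1.4717; exercise value = 3.0000 > continuation, so V_d = 3.0000 (exercise)
Node 0 (S = 30): continuation = 1/1.06·[0.8667·0.0755 + 0.1333·3.0000] = 0.4391; exercise value = 0.0000 ≤ continuation, so V_0 = 0.4391

€0.44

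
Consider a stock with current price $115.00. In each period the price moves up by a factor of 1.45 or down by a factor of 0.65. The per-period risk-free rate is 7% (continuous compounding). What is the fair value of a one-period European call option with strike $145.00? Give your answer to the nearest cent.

Risk-neutral probability p = (e^0.07 − 0.65)/(1.45 − 0.65) = 0.4225/0.8000 = 0.5281
Terminal stock prices: S_u = 166.8, S_d = 74.75
Terminal payoffs (S − K): max(21.75, 0) = 21.75, max(-70.25, 0) = 0
Node 0 (S = 115): V_0 = e^(−0.07)·[0.5281·21.7500 + 0.4719·0.0000] = 10.7104

$10.71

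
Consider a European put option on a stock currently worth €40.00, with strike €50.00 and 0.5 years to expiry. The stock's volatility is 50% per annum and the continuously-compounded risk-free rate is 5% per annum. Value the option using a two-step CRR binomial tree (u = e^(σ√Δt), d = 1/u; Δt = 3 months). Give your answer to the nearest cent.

CRR parameters: u = e^(σ√Δt) = e^(0.5·√0.25) = 1.2840, d = 1/u = 0.7788
Per-period rate: rΔt = 0.05·0.25 = 0.0125, so R = e^0.0125 = 1.0126
Risk-neutral probability p = (e^0.0125 − 0.7788)/(1.2840 − 0.7788) = 0.2338/0.5052 = 0.4627
Terminal stock prices: S_uu = 65.95, S_ud = 40, S_dd = 24.26
Terminal payoffs (K − S): max(-15.95, 0) = 0, max(10, 0) = 10, max(25.74, 0) = 25.74
Node u (S = 51.36): V_u = e^(−0.0125)·[0.4627·0.0000 + 0.5373·10.0000] = 5.3061
Node d (S = 31.15): V_d = e^(−0.0125)·[0.4627·10.0000 + 0.5373·25.7388] = 18.2269
Node 0 (S = 40): V_0 = e^(−0.0125)·[0.4627·5.3061 + 0.5373·18.2269] = 12.0960

€12.10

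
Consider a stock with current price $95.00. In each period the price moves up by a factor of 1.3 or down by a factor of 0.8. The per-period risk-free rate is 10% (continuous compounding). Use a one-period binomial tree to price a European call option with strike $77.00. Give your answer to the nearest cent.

$25.68

Risk-neutral probability p = (e^0.1 − 0.8)/(1.3 − 0.8) = 0.3052/0.5000 = 0.6103
Terminal stock prices: S_u = 123.5, S_d = 76
Terminal payoffs (S − K): max(46.5, 0) = 46.5, max(-1, 0) = 0
Node 0 (S = 95): V_0 = e^(−0.1)·[0.6103·46.5000 + 0.3897·0.0000] = 25.6801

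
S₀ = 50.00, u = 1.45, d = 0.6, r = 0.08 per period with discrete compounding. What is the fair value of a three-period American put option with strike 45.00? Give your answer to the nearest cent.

7.65

Risk-neutral probability p = (1 + 0.08 − 0.6)/(1.45 − 0.6) = 0.4800/0.8500 = 0.5647
Terminal stock prices: S_uuu = 152.4, S_uud = 63.07, S_udd = 26.1, S_ddd = 10.8
Terminal payoffs (K − S): max(-107.4, 0) = 0, max(-18.07, 0) = 0, max(18.9, 0) = 18.9, max(34.2, 0) = 34.2
Node uu (S = 105.1): continuation = 1/1.08·[0.5647·0.0000 + 0.4353·0.0000] = 0.0000; exercise value = 0.0000 ≤ continuation, so V_uu = 0.0000
Node ud (S = 43.5): continuation = 1/1.08·[0.5647·0.0000 + 0.4353·18.9000] = 7.6176; exercise value = 1.5000 ≤ continuation, so V_ud = 7.6176
Node dd (S = 18): continuation = 1/1.08·[0.5647·18.9000 + 0.4353·34.2000] = 23.6667; exercise value = 27.0000 > continuation, so V_dd = 27.0000 (exercise)
Node u (S = 72.5): continuation = 1/1.08·[0.5647·0.0000 + 0.4353·7.6176] = 3.0703; exercise value = 0.0000 ≤ continuation, so V_u = 3.0703
Node d (S = 30): continuation = 1/1.08·[0.5647·7.6176 + 0.4353·27.0000] = 14.8654; exercise value = 15.0000 > continuation, so V_d = 15.0000 (exercise)
Node 0 (S = 50): continuation = 1/1.08·[0.5647·3.0703 + 0.4353·15.0000] = 7.6511; exercise value = 0.0000 ≤ continuation, so V_0 = 7.6511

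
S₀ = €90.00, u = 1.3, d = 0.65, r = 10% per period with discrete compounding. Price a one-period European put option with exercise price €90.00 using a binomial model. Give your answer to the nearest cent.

Risk-neutral probability p = (1 + 0.1 − 0.65)/(1.3 − 0.65) = 0.4500/0.6500 = 0.6923
Terminal stock prices: S_u = 117, S_d = 58.5
Terminal payoffs (K − S): max(-27, 0) = 0, max(31.5, 0) = 31.5
Node 0 (S = 90): V_0 = 1/1.1·[0.6923·0.0000 + 0.3077·31.5000] = 8.8112

€8.81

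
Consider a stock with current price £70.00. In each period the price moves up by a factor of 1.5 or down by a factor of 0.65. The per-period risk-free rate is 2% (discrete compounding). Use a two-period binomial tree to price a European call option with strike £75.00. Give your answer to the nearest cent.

£15.03

Risk-neutral probability p = (1 + 0.02 − 0.65)/(1.5 − 0.65) = 0.3700/0.8500 = 0.4353
Terminal stock prices: S_uu = 157.5, S_ud = 68.25, S_dd = 29.58
Terminal payoffs (S − K): max(82.5, 0) = 82.5, max(-6.75, 0) = 0, max(-45.42, 0) = 0
Node u (S = 105): V_u = 1/1.02·[0.4353·82.5000 + 0.5647·0.0000] = 35.2076
Node d (S = 45.5): V_d = 1/1.02·[0.4353·0.0000 + 0.5647·0.0000] = 0.0000
Node 0 (S = 70): V_0 = 1/1.02·[0.4353·35.2076 + 0.5647·0.0000] = 15.0252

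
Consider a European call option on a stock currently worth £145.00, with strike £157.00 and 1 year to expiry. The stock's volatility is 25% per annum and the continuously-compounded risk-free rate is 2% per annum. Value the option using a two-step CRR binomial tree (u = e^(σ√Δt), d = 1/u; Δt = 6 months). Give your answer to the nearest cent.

£11.37

CRR parameters: u = e^(σ√Δt) = e^(0.25·√0.5) = 1.1934, d = 1/u = 0.8380
Per-period rate: rΔt = 0.02·0.5 = 0.01, so R = e^0.01 = 1.0101
Risk-neutral probability p = (e^0.01 − 0.8380)/(1.1934 − 0.8380) = 0.1721/0.3554 = 0.4842
Terminal stock prices: S_uu = 206.5, S_ud = 145, S_dd = 101.8
Terminal payoffs (S − K): max(49.5, 0) = 49.5, max(-12, 0) = 0, max(-55.18, 0) = 0
Node u (S = 173): V_u = e^(−0.01)·[0.4842·49.4973 + 0.5158·0.0000] = 23.7281
Node d (S = 121.5): V_d = e^(−0.01)·[0.4842·0.0000 + 0.5158·0.0000] = 0.0000
Node 0 (S = 145): V_0 = e^(−0.01)·[0.4842·23.7281 + 0.5158·0.0000] = 11.3748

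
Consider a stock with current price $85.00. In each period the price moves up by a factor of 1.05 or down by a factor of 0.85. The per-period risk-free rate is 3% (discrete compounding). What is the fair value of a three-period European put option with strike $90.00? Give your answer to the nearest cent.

Risk-neutral probability p = (1 + 0.03 − 0.85)/(1.05 − 0.85) = 0.1800/0.2000 = 0.9000
Terminal stock prices: S_uuu = 98.4, S_uud = 79.66, S_udd = 64.48, S_ddd = 52.2
Terminal payoffs (K − S): max(-8.398, 0) = 0, max(10.34, 0) = 10.34, max(25.52, 0) = 25.52, max(37.8, 0) = 37.8
Node uu (S = 93.71): V_uu = 1/1.03·[0.9000·0.0000 + 0.1000·10.3444] = 1.0043
Node ud (S = 75.86): V_ud = 1/1.03·[0.9000·10.3444 + 0.1000·25.5169] = 11.5161
Node dd (S = 61.41): V_dd = 1/1.03·[0.9000·25.5169 + 0.1000·37.7994] = 25.9661
Node u (S = 89.25): V_u = 1/1.03·[0.9000·1.0043 + 0.1000·11.5161] = 1.9956
Node d (S = 72.25): V_d = 1/1.03·[0.9000·11.5161 + 0.1000·25.9661] = 12.5836
Node 0 (S = 85): V_0 = 1/1.03·[0.9000·1.9956 + 0.1000·12.5836] = 2.9655

$2.97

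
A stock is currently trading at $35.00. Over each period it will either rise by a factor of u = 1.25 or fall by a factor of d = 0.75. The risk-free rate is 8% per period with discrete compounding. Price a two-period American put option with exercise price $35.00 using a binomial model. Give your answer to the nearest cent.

$3.18

Risk-neutral probability p = (1 + 0.08 − 0.75)/(1.25 − 0.75) = 0.3300/0.5000 = 0.6600
Terminal stock prices: S_uu = 54.69, S_ud = 32.81, S_dd = 19.69
Terminal payoffs (K − S): max(-19.69, 0) = 0, max(2.188, 0) = 2.188, max(15.31, 0) = 15.31
Node u (S = 43.75): continuation = 1/1.08·[0.6600·0.0000 + 0.3400·2.1875] = 0.6887; exercise value = 0.0000 ≤ continuation, so V_u = 0.6887
Node d (S = 26.25): continuation = 1/1.08·[0.6600·2.1875 + 0.3400·15.3125] = 6.1574; exercise value = 8.7500 > continuation, so V_d = 8.7500 (exercise)
Node 0 (S = 35): continuation = 1/1.08·[0.6600·0.6887 + 0.3400·8.7500] = 3.1755; exercise value = 0.0000 ≤ continuation, so V_0 = 3.1755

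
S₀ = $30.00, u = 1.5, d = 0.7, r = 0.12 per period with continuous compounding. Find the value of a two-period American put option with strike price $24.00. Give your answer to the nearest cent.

Risk-neutral probability p = (e^0.12 − 0.7)/(1.5 − 0.7) = 0.4275/0.8000 = 0.5344
Terminal stock prices: S_uu = 67.5, S_ud = 31.5, S_dd = 14.7
Terminal payoffs (K − S): max(-43.5, 0) = 0, max(-7.5, 0) = 0, max(9.3, 0) = 9.3
Node u (S = 45): continuation = e^(−0.12)·[0.5344·0.0000 + 0.4656·0.0000] = 0.0000; exercise value = 0.0000 ≤ continuation, so V_u = 0.0000
Node d (S = 21): continuation = e^(−0.12)·[0.5344·0.0000 + 0.4656·9.3000] = 3.8407; exercise value = 3.0000 ≤ continuation, so V_d = 3.8407
Node 0 (S = 30): continuation = e^(−0.12)·[0.5344·0.0000 + 0.4656·3.8407] = 1.5861; exercise value = 0.0000 ≤ continuation, so V_0 = 1.5861

$1.59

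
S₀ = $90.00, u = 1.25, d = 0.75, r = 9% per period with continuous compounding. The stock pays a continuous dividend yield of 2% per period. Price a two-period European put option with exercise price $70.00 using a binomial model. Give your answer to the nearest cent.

$2.04

Per-period risk-free factor R = e^0.09 = 1.0942; dividend-adjusted growth = e^(0.09−0.02) = 1.0725.
Risk-neutral probability p = (1.0725 − 0.75)/(1.25 − 0.75) = 0.3225/0.5000 = 0.6450
Terminal stock prices: S_uu = 140.6, S_ud = 84.38, S_dd = 50.62
Terminal payoffs (K − S): max(-70.62, 0) = 0, max(-14.38, 0) = 0, max(19.38, 0) = 19.38
Node u (S = 112.5): V_u = e^(−0.09)·[0.6450·0.0000 + 0.3550·0.0000] = 0.0000
Node d (S = 67.5): V_d = e^(−0.09)·[0.6450·0.0000 + 0.3550·19.3750] = 6.2858
Node 0 (S = 90): V_0 = e^(−0.09)·[0.6450·0.0000 + 0.3550·6.2858] = 2.0393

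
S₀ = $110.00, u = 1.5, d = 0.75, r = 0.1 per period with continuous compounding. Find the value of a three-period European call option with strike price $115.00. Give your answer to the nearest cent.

Risk-neutral probability p = (e^0.1 − 0.75)/(1.5 − 0.75) = 0.3552/0.7500 = 0.4736
Terminal stock prices: S_uuu = 371.2, S_uud = 185.6, S_udd = 92.81, S_ddd = 46.41
Terminal payoffs (S − K): max(256.2, 0) = 256.2, max(70.62, 0) = 70.62, max(-22.19, 0) = 0, max(-68.59, 0) = 0
Node uu (S = 247.5): V_uu = e^(−0.1)·[0.4736·256.2500 + 0.5264·70.6250] = 143.4437
Node ud (S = 123.8): V_ud = e^(−0.1)·[0.4736·70.6250 + 0.5264·0.0000] = 30.2625
Node dd (S = 61.88): V_dd = e^(−0.1)·[0.4736·0.0000 + 0.5264·0.0000] = 0.0000
Node u (S = 165): V_u = e^(−0.1)·[0.4736·143.4437 + 0.5264·30.2625] = 75.8803
Node d (S = 82.5): V_d = e^(−0.1)·[0.4736·30.2625 + 0.5264·0.0000] = 12.9674
Node 0 (S = 110): V_0 = e^(−0.1)·[0.4736·75.8803 + 0.5264·12.9674] = 38.6913

$38.69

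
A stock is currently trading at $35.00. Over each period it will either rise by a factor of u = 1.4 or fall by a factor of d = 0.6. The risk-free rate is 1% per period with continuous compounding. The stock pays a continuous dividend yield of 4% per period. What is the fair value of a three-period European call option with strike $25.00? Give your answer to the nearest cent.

$12.26

Per-period risk-free factor R = e^0.01 = 1.0101; dividend-adjusted growth = e^(0.01−0.04) = 0.9704.
Risk-neutral probability p = (0.9704 − 0.6)/(1.4 − 0.6) = 0.3704/0.8000 = 0.4631
Terminal stock prices: S_uuu = 96.04, S_uud = 41.16, S_udd = 17.64, S_ddd = 7.56
Terminal payoffs (S − K): max(71.04, 0) = 71.04, max(16.16, 0) = 16.16, max(-7.36, 0) = 0, max(-17.44, 0) = 0
Node uu (S = 68.6): V_uu = e^(−0.01)·[0.4631·71.0400 + 0.5369·16.1600] = 41.1589
Node ud (S = 29.4): V_ud = e^(−0.01)·[0.4631·16.1600 + 0.5369·0.0000] = 7.4085
Node dd (S = 12.6): V_dd = e^(−0.01)·[0.4631·0.0000 + 0.5369·0.0000] = 0.0000
Node u (S = 49): V_u = e^(−0.01)·[0.4631·41.1589 + 0.5369·7.4085] = 22.8077
Node d (S = 21): V_d = e^(−0.01)·[0.4631·7.4085 + 0.5369·0.0000] = 3.3964
Node 0 (S = 35): V_0 = e^(−0.01)·[0.4631·22.8077 + 0.5369·3.3964] = 12.2617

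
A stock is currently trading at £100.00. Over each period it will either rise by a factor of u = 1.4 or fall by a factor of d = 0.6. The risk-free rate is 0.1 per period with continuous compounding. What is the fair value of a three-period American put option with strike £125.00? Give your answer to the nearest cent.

£30.29

Risk-neutral probability p = (e^0.1 − 0.6)/(1.4 − 0.6) = 0.5052/0.8000 = 0.6315
Terminal stock prices: S_uuu = 274.4, S_uud = 117.6, S_udd = 50.4, S_ddd = 21.6
Terminal payoffs (K − S): max(-149.4, 0) = 0, max(7.4, 0) = 7.4, max(74.6, 0) = 74.6, max(103.4, 0) = 103.4
Node uu (S = 196): continuation = e^(−0.1)·[0.6315·0.0000 + 0.3685·7.4000] = 2.4676; exercise value = 0.0000 ≤ continuation, so V_uu = 2.4676
Node ud (S = 84): continuation = e^(−0.1)·[0.6315·7.4000 + 0.3685·74.6000] = 29.1047; exercise value = 41.0000 > continuation, so V_ud = 41.0000 (exercise)
Node dd (S = 36): continuation = e^(−0.1)·[0.6315·74.6000 + 0.3685·103.4000] = 77.1047; exercise value = 89.0000 > continuation, so V_dd = 89.0000 (exercise)
Node u (S = 140): continuation = e^(−0.1)·[0.6315·2.4676 + 0.3685·41.0000] = 15.0820; exercise value = 0.0000 ≤ continuation, so V_u = 15.0820
Node d (S = 60): continuation = e^(−0.1)·[0.6315·41.0000 + 0.3685·89.0000] = 53.1047; exercise value = 65.0000 > continuation, so V_d = 65.0000 (exercise)
Node 0 (S = 100): continuation = e^(−0.1)·[0.6315·15.0820 + 0.3685·65.0000] = 30.2927; exercise value = 25.0000 ≤ continuation, so V_0 = 30.2927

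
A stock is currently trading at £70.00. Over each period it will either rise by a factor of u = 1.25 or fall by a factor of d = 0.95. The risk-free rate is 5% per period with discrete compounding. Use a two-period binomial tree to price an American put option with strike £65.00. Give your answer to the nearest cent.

Risk-neutral probability p = (1 + 0.05 − 0.95)/(1.25 − 0.95) = 0.1000/0.3000 = 0.3333
Terminal stock prices: S_uu = 109.4, S_ud = 83.12, S_dd = 63.17
Terminal payoffs (K − S): max(-44.38, 0) = 0, max(-18.12, 0) = 0, max(1.825, 0) = 1.825
Node u (S = 87.5): continuation = 1/1.05·[0.3333·0.0000 + 0.6667·0.0000] = 0.0000; exercise value = 0.0000 ≤ continuation, so V_u = 0.0000
Node d (S = 66.5): continuation = 1/1.05·[0.3333·0.0000 + 0.6667·1.8250] = 1.1587; exercise value = 0.0000 ≤ continuation, so V_d = 1.1587
Node 0 (S = 70): continuation = 1/1.05·[0.3333·0.0000 + 0.6667·1.1587] = 0.7357; exercise value = 0.0000 ≤ continuation, so V_0 = 0.7357

£0.74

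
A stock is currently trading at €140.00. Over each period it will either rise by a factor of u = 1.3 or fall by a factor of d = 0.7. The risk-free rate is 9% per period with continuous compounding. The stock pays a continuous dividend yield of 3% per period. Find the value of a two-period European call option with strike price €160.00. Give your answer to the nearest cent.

Per-period risk-free factor R = e^0.09 = 1.0942; dividend-adjusted growth = e^(0.09−0.03) = 1.0618.
Risk-neutral probability p = (1.0618 − 0.7)/(1.3 − 0.7) = 0.3618/0.6000 = 0.6031
Terminal stock prices: S_uu = 236.6, S_ud = 127.4, S_dd = 68.6
Terminal payoffs (S − K): max(76.6, 0) = 76.6, max(-32.6, 0) = 0, max(-91.4, 0) = 0
Node u (S = 182): V_u = e^(−0.09)·[0.6031·76.6000 + 0.3969·0.0000] = 42.2186
Node d (S = 98): V_d = e^(−0.09)·[0.6031·0.0000 + 0.3969·0.0000] = 0.0000
Node 0 (S = 140): V_0 = e^(−0.09)·[0.6031·42.2186 + 0.3969·0.0000] = 23.2690

€23.27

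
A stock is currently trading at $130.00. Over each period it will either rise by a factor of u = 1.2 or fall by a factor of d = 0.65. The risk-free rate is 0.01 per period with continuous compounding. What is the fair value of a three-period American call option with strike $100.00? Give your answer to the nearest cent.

$43.28

Risk-neutral probability p = (e^0.01 − 0.65)/(1.2 − 0.65) = 0.3601/0.5500 = 0.6546
Terminal stock prices: S_uuu = 224.6, S_uud = 121.7, S_udd = 65.91, S_ddd = 35.7
Terminal payoffs (S − K): max(124.6, 0) = 124.6, max(21.68, 0) = 21.68, max(-34.09, 0) = 0, max(-64.3, 0) = 0
Node uu (S = 187.2): continuation = e^(−0.01)·[0.6546·124.6400 + 0.3454·21.6800] = 88.1950; exercise value = 87.2000 ≤ continuation, so V_uu = 88.1950
Node ud (S = 101.4): continuation = e^(−0.01)·[0.6546·21.6800 + 0.3454·0.0000] = 14.0513; exercise value = 1.4000 ≤ continuation, so V_ud = 14.0513
Node dd (S = 54.93): continuation = e^(−0.01)·[0.6546·0.0000 + 0.3454·0.0000] = 0.0000; exercise value = 0.0000 ≤ continuation, so V_dd = 0.0000
Node u (S = 156): continuation = e^(−0.01)·[0.6546·88.1950 + 0.3454·14.0513] = 61.9657; exercise value = 56.0000 ≤ continuation, so V_u = 61.9657
Node d (S = 84.5): continuation = e^(−0.01)·[0.6546·14.0513 + 0.3454·0.0000] = 9.1070; exercise value = 0.0000 ≤ continuation, so V_d = 9.1070
Node 0 (S = 130): continuation = e^(−0.01)·[0.6546·61.9657 + 0.3454·9.1070] = 43.2753; exercise value = 30.0000 ≤ continuation, so V_0 = 43.2753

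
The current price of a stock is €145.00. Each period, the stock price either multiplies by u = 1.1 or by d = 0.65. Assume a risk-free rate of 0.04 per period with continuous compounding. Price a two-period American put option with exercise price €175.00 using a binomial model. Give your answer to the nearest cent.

€30.00

Risk-neutral probability p = (e^0.04 − 0.65)/(1.1 − 0.65) = 0.3908/0.4500 = 0.8685
Terminal stock prices: S_uu = 175.5, S_ud = 103.7, S_dd = 61.26
Terminal payoffs (K − S): max(-0.45, 0) = 0, max(71.33, 0) = 71.33, max(113.7, 0) = 113.7
Node u (S = 159.5): continuation = e^(−0.04)·[0.8685·0.0000 + 0.1315·71.3250] = 9.0136; exercise value = 15.5000 > continuation, so V_u = 15.5000 (exercise)
Node d (S = 94.25): continuation = e^(−0.04)·[0.8685·71.3250 + 0.1315·113.7375] = 73.8882; exercise value = 80.7500 > continuation, so V_d = 80.7500 (exercise)
Node 0 (S = 145): continuation = e^(−0.04)·[0.8685·15.5000 + 0.1315·80.7500] = 23.1382; exercise value = 30.0000 > continuation, so V_0 = 30.0000 (exercise)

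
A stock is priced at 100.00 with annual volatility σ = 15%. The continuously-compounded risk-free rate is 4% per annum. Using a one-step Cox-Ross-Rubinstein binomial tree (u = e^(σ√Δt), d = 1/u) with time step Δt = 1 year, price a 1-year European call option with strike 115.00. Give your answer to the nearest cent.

0.68

CRR parameters: u = e^(σ√Δt) = e^(0.15·√1) = 1.1618, d = 1/u = 0.8607
Per-period rate: rΔt = 0.04·1 = 0.04, so R = e^0.04 = 1.0408
Risk-neutral probability p = (e^0.04 − 0.8607)/(1.1618 − 0.8607) = 0.1801/0.3011 = 0.5981
Terminal stock prices: S_u = 116.2, S_d = 86.07
Terminal payoffs (S − K): max(1.183, 0) = 1.183, max(-28.93, 0) = 0
Node 0 (S = 100): V_0 = e^(−0.04)·[0.5981·1.1834 + 0.4019·0.0000] = 0.6800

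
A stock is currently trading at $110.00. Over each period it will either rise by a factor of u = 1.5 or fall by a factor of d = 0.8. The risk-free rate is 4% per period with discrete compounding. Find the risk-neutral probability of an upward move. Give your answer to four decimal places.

p = 0.3429

Risk-neutral probability p = (1 + 0.04 − 0.8)/(1.5 − 0.8) = 0.2400/0.7000 = 0.3429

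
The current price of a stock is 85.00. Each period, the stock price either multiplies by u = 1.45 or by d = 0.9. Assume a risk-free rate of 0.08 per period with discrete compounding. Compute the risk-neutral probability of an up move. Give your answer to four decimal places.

Risk-neutral probability p = (1 + 0.08 − 0.9)/(1.45 − 0.9) = 0.1800/0.5500 = 0.3273

p = 0.3273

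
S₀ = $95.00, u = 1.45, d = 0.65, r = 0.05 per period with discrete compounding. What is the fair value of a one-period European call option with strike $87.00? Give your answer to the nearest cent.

Risk-neutral probability p = (1 + 0.05 − 0.65)/(1.45 − 0.65) = 0.4000/0.8000 = 0.5000
Terminal stock prices: S_u = 137.8, S_d = 61.75
Terminal payoffs (S − K): max(50.75, 0) = 50.75, max(-25.25, 0) = 0
Node 0 (S = 95): V_0 = 1/1.05·[0.5000·50.7500 + 0.5000·0.0000] = 24.1667

$24.17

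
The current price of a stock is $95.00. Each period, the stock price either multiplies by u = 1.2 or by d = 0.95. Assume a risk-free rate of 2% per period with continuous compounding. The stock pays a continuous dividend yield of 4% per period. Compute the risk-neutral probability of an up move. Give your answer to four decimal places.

p = 0.1208

Per-period risk-free factor R = e^0.02 = 1.0202; dividend-adjusted growth = e^(0.02−0.04) = 0.9802.
Risk-neutral probability p = (0.9802 − 0.95)/(1.2 − 0.95) = 0.0302/0.2500 = 0.1208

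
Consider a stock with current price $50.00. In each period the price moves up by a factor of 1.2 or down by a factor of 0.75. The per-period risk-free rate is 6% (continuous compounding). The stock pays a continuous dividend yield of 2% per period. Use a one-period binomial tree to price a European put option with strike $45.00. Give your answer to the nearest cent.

$2.50

Per-period risk-free factor R = e^0.06 = 1.0618; dividend-adjusted growth = e^(0.06−0.02) = 1.0408.
Risk-neutral probability p = (1.0408 − 0.75)/(1.2 − 0.75) = 0.2908/0.4500 = 0.6462
Terminal stock prices: S_u = 60, S_d = 37.5
Terminal payoffs (K − S): max(-15, 0) = 0, max(7.5, 0) = 7.5
Node 0 (S = 50): V_0 = e^(−0.06)·[0.6462·0.0000 + 0.3538·7.5000] = 2.4986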